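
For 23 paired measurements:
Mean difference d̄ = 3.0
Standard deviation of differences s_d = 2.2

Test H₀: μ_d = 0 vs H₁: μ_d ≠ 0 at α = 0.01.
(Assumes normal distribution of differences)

df = n - 1 = 22
SE = s_d/√n = 2.2/√23 = 0.4587
t = d̄/SE = 3.0/0.4587 = 6.5402
Critical value: t_{0.005,22} = ±2.819
p-value < 0.0001
Decision: reject H₀

Answer: t = 6.5402, reject H₀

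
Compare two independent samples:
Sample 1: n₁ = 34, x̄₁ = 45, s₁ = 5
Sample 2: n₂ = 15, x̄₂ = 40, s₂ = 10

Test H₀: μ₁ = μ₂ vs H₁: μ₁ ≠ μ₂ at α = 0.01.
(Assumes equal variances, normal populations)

Answer: t = 2.3444, fail to reject H₀

Derivation:
Pooled variance: s²_p = [33×5² + 14×10²]/(47) = 47.3404
s_p = 6.8804
SE = s_p×√(1/n₁ + 1/n₂) = 6.8804×√(1/34 + 1/15) = 2.1327
t = (x̄₁ - x̄₂)/SE = (45 - 40)/2.1327 = 2.3444
df = 47, t-critical = ±2.685
Decision: fail to reject H₀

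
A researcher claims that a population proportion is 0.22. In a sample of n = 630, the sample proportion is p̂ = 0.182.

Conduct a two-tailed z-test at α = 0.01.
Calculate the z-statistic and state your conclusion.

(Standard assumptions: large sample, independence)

H₀: p = 0.22, H₁: p ≠ 0.22
Standard error: SE = √(p₀(1-p₀)/n) = √(0.22×0.78/630) = 0.016504
z-statistic: z = (p̂ - p₀)/SE = (0.182 - 0.22)/0.016504 = -2.3025
Critical value: z_0.005 = ±2.576
p-value = 0.0213
Decision: fail to reject H₀ at α = 0.01

Answer: z = -2.3025, fail to reject H₀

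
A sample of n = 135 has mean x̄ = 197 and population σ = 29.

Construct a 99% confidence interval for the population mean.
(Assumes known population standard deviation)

Answer: (190.5706, 203.4294)

Derivation:
Confidence level: 99%, α = 0.01
z_0.005 = 2.576
SE = σ/√n = 29/√135 = 2.4959
Margin of error = 2.576 × 2.4959 = 6.4294
CI: x̄ ± margin = 197 ± 6.4294
CI: (190.5706, 203.4294)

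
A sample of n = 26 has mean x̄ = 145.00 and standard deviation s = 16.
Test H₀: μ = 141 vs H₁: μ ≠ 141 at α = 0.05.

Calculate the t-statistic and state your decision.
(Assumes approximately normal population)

Answer: t = 1.2747, fail to reject H₀

Derivation:
df = n - 1 = 25
SE = s/√n = 16/√26 = 3.1379
t = (x̄ - μ₀)/SE = (145.00 - 141)/3.1379 = 1.2747
Critical value: t_{0.025,25} = ±2.060
p-value ≈ 0.2141
Decision: fail to reject H₀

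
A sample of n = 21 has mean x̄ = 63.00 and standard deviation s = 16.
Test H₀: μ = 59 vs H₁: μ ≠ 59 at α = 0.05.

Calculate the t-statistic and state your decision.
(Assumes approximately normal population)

df = n - 1 = 20
SE = s/√n = 16/√21 = 3.4915
t = (x̄ - μ₀)/SE = (63.00 - 59)/3.4915 = 1.1456
Critical value: t_{0.025,20} = ±2.086
p-value ≈ 0.2655
Decision: fail to reject H₀

Answer: t = 1.1456, fail to reject H₀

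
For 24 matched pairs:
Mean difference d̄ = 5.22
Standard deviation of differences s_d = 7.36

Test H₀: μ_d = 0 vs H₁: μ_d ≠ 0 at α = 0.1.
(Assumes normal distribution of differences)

df = n - 1 = 23
SE = s_d/√n = 7.36/√24 = 1.5024
t = d̄/SE = 5.22/1.5024 = 3.4744
Critical value: t_{0.05,23} = ±1.714
p-value ≈ 0.0021
Decision: reject H₀

Answer: t = 3.4744, reject H₀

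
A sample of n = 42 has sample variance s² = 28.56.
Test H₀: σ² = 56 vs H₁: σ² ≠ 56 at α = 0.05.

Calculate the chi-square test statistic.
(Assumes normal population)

Answer: χ² = 20.9100, reject H₀

Derivation:
df = n - 1 = 41
χ² = (n-1)s²/σ₀² = 41×28.56/56 = 20.9100
Critical values: χ²_{0.975,41} = 25.215, χ²_{0.025,41} = 60.561
Rejection region: χ² < 25.215 or χ² > 60.561
Decision: reject H₀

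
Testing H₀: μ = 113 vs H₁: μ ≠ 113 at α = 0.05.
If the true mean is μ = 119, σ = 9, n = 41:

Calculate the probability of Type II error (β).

Answer: β ≈ 0.0105

Derivation:
SE = σ/√n = 9/√41 = 1.4056
Critical values: μ₀ ± z_0.025×SE = 113 ± 1.960×1.4056
Acceptance region: (110.2450, 115.7550)
Under H₁ (μ = 119): z_high = (115.7550 - 119)/1.4056 = -2.3086, z_low = (110.2450 - 119)/1.4056 = -6.2287
β = P(not reject | H₁) = Φ(-2.3086) - Φ(-6.2287) ≈ 0.0105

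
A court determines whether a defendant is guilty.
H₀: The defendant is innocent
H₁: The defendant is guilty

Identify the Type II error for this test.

A Type I error (probability α) occurs when we reject a true H₀.
A Type II error (probability β) occurs when we fail to reject a false H₀.

Answer: Acquitting a guilty person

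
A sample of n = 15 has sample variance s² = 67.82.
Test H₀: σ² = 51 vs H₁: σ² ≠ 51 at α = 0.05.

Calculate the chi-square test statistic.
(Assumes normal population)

df = n - 1 = 14
χ² = (n-1)s²/σ₀² = 14×67.82/51 = 18.6173
Critical values: χ²_{0.975,14} = 5.629, χ²_{0.025,14} = 26.119
Rejection region: χ² < 5.629 or χ² > 26.119
Decision: fail to reject H₀

Answer: χ² = 18.6173, fail to reject H₀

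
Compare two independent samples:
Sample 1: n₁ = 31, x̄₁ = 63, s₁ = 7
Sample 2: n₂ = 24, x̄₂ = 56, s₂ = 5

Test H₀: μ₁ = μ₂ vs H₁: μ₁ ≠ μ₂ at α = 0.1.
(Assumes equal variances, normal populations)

Pooled variance: s²_p = [30×7² + 23×5²]/(53) = 38.5849
s_p = 6.2117
SE = s_p×√(1/n₁ + 1/n₂) = 6.2117×√(1/31 + 1/24) = 1.6889
t = (x̄₁ - x̄₂)/SE = (63 - 56)/1.6889 = 4.1447
df = 53, t-critical = ±1.674
Decision: reject H₀

Answer: t = 4.1447, reject H₀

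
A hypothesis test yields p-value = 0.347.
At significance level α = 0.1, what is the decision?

Answer: fail to reject H₀

Derivation:
Compare p-value to α:
0.347 ≥ 0.1
Decision: fail to reject H₀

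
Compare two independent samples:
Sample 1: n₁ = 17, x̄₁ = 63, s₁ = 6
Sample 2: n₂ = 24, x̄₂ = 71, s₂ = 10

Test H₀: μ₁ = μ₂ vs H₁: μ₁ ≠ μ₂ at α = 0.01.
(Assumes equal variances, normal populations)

Answer: t = -2.9388, reject H₀

Derivation:
Pooled variance: s²_p = [16×6² + 23×10²]/(39) = 73.7436
s_p = 8.5874
SE = s_p×√(1/n₁ + 1/n₂) = 8.5874×√(1/17 + 1/24) = 2.7222
t = (x̄₁ - x̄₂)/SE = (63 - 71)/2.7222 = -2.9388
df = 39, t-critical = ±2.708
Decision: reject H₀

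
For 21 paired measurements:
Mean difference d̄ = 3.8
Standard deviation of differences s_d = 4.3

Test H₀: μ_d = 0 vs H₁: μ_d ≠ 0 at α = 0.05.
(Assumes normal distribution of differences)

df = n - 1 = 20
SE = s_d/√n = 4.3/√21 = 0.9383
t = d̄/SE = 3.8/0.9383 = 4.0499
Critical value: t_{0.025,20} = ±2.086
p-value ≈ 0.0006
Decision: reject H₀

Answer: t = 4.0499, reject H₀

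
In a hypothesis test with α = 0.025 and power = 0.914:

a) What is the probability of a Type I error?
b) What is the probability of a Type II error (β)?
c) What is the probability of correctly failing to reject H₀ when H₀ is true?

a) Type I error probability = α = 0.025
b) Power = P(reject H₀ | H₁ true) = 1 - β = 0.914, so Type II error probability = β = 1 - Power = 0.086
c) P(fail to reject H₀ | H₀ true) = 1 - α = 0.975

Answer: a) 0.025, b) 0.086, c) 0.975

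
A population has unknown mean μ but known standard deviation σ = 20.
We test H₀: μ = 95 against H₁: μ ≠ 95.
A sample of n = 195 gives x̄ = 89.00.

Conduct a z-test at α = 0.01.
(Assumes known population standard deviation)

Standard error: SE = σ/√n = 20/√195 = 1.4322
z-statistic: z = (x̄ - μ₀)/SE = (89.00 - 95)/1.4322 = -4.1894
Critical value: ±2.576
p-value < 0.0001
Decision: reject H₀

Answer: z = -4.1894, reject H₀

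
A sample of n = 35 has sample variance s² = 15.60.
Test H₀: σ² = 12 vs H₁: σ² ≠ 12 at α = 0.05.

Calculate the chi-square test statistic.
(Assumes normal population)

Answer: χ² = 44.2000, fail to reject H₀

Derivation:
df = n - 1 = 34
χ² = (n-1)s²/σ₀² = 34×15.60/12 = 44.2000
Critical values: χ²_{0.975,34} = 19.806, χ²_{0.025,34} = 51.966
Rejection region: χ² < 19.806 or χ² > 51.966
Decision: fail to reject H₀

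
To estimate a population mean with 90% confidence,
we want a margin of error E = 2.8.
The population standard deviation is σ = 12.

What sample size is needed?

Answer: n = 50

Derivation:
z_0.05 = 1.645
n = (z×σ/E)² = (1.645×12/2.8)²
n = 49.7025
Round up: n = 50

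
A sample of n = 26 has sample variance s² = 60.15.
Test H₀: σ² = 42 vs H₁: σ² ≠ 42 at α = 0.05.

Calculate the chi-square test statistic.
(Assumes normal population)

df = n - 1 = 25
χ² = (n-1)s²/σ₀² = 25×60.15/42 = 35.8036
Critical values: χ²_{0.975,25} = 13.120, χ²_{0.025,25} = 40.646
Rejection region: χ² < 13.120 or χ² > 40.646
Decision: fail to reject H₀

Answer: χ² = 35.8036, fail to reject H₀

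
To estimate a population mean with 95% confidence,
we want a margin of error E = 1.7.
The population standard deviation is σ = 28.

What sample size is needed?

z_0.025 = 1.960
n = (z×σ/E)² = (1.960×28/1.7)²
n = 1042.1503
Round up: n = 1043

Answer: n = 1043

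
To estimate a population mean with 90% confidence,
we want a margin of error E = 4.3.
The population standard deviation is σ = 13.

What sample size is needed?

z_0.05 = 1.645
n = (z×σ/E)² = (1.645×13/4.3)²
n = 24.7333
Round up: n = 25

Answer: n = 25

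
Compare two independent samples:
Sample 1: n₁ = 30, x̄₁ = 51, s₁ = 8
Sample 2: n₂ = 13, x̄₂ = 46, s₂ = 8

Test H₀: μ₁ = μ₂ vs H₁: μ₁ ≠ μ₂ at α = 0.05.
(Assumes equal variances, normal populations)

Pooled variance: s²_p = [29×8² + 12×8²]/(41) = 64.0000
s_p = 8.0000
SE = s_p×√(1/n₁ + 1/n₂) = 8.0000×√(1/30 + 1/13) = 2.6564
t = (x̄₁ - x̄₂)/SE = (51 - 46)/2.6564 = 1.8822
df = 41, t-critical = ±2.020
Decision: fail to reject H₀

Answer: t = 1.8822, fail to reject H₀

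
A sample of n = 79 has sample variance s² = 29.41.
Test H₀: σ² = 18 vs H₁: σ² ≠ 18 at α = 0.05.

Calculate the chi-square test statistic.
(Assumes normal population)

df = n - 1 = 78
χ² = (n-1)s²/σ₀² = 78×29.41/18 = 127.4433
Critical values: χ²_{0.975,78} = 55.466, χ²_{0.025,78} = 104.316
Rejection region: χ² < 55.466 or χ² > 104.316
Decision: reject H₀

Answer: χ² = 127.4433, reject H₀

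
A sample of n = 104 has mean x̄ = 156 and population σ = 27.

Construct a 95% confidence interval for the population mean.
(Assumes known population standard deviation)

Answer: (150.8107, 161.1893)

Derivation:
Confidence level: 95%, α = 0.05
z_0.025 = 1.960
SE = σ/√n = 27/√104 = 2.6476
Margin of error = 1.960 × 2.6476 = 5.1893
CI: x̄ ± margin = 156 ± 5.1893
CI: (150.8107, 161.1893)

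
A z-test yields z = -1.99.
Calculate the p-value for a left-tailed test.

Answer: p-value ≈ 0.0233

Derivation:
For z = -1.99:
p = P(Z < -1.99) = Φ(-1.99) = 0.0233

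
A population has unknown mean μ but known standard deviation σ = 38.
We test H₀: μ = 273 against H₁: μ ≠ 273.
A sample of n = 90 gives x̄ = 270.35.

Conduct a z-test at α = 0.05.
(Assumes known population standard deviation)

Answer: z = -0.6616, fail to reject H₀

Derivation:
Standard error: SE = σ/√n = 38/√90 = 4.0056
z-statistic: z = (x̄ - μ₀)/SE = (270.35 - 273)/4.0056 = -0.6616
Critical value: ±1.960
p-value = 0.5082
Decision: fail to reject H₀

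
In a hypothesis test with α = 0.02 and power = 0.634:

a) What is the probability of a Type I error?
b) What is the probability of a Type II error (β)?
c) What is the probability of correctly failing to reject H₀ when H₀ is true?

Answer: a) 0.02, b) 0.366, c) 0.98

Derivation:
a) Type I error probability = α = 0.02
b) Power = P(reject H₀ | H₁ true) = 1 - β = 0.634, so Type II error probability = β = 1 - Power = 0.366
c) P(fail to reject H₀ | H₀ true) = 1 - α = 0.98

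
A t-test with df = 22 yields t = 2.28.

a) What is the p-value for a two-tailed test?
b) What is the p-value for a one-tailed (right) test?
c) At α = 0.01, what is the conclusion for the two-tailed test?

Answer: a) 0.0327, b) 0.0163, c) fail to reject H₀

Derivation:
Using t-distribution with df = 22:
a) Two-tailed: p = 2×P(T > 2.28) = 0.0327
b) One-tailed: p = P(T > 2.28) = 0.0163
c) 0.0327 ≥ 0.01, fail to reject H₀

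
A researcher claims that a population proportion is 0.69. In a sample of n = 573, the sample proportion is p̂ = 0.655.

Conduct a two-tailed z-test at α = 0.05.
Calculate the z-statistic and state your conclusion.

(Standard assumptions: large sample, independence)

Answer: z = -1.8115, fail to reject H₀

Derivation:
H₀: p = 0.69, H₁: p ≠ 0.69
Standard error: SE = √(p₀(1-p₀)/n) = √(0.69×0.31/573) = 0.019321
z-statistic: z = (p̂ - p₀)/SE = (0.655 - 0.69)/0.019321 = -1.8115
Critical value: z_0.025 = ±1.960
p-value = 0.0701
Decision: fail to reject H₀ at α = 0.05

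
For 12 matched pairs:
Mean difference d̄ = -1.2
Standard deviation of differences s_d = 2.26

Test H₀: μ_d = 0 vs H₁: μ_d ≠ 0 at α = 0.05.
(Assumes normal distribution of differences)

Answer: t = -1.8394, fail to reject H₀

Derivation:
df = n - 1 = 11
SE = s_d/√n = 2.26/√12 = 0.6524
t = d̄/SE = -1.2/0.6524 = -1.8394
Critical value: t_{0.025,11} = ±2.201
p-value ≈ 0.0930
Decision: fail to reject H₀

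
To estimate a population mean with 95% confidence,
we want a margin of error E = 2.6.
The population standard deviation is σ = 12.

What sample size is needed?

z_0.025 = 1.960
n = (z×σ/E)² = (1.960×12/2.6)²
n = 81.8329
Round up: n = 82

Answer: n = 82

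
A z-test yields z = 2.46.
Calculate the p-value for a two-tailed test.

Answer: p-value ≈ 0.0139

Derivation:
For z = 2.46:
p = 2×P(Z > |2.46|) = 2×(1 - Φ(2.46)) = 0.0139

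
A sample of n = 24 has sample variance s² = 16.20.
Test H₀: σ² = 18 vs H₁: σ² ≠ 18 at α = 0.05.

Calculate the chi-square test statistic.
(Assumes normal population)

Answer: χ² = 20.7000, fail to reject H₀

Derivation:
df = n - 1 = 23
χ² = (n-1)s²/σ₀² = 23×16.20/18 = 20.7000
Critical values: χ²_{0.975,23} = 11.689, χ²_{0.025,23} = 38.076
Rejection region: χ² < 11.689 or χ² > 38.076
Decision: fail to reject H₀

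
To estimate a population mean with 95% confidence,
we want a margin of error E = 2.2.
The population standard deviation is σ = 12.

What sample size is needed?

z_0.025 = 1.960
n = (z×σ/E)² = (1.960×12/2.2)²
n = 114.2955
Round up: n = 115

Answer: n = 115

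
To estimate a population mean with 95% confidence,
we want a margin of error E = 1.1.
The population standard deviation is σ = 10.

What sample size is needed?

z_0.025 = 1.960
n = (z×σ/E)² = (1.960×10/1.1)²
n = 317.4876
Round up: n = 318

Answer: n = 318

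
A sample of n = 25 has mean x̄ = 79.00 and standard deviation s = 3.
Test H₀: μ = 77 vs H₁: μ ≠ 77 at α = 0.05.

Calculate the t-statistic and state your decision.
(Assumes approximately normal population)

df = n - 1 = 24
SE = s/√n = 3/√25 = 0.6000
t = (x̄ - μ₀)/SE = (79.00 - 77)/0.6000 = 3.3333
Critical value: t_{0.025,24} = ±2.064
p-value ≈ 0.0028
Decision: reject H₀

Answer: t = 3.3333, reject H₀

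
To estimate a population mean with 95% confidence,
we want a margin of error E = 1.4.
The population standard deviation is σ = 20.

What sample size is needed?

Answer: n = 784

Derivation:
z_0.025 = 1.960
n = (z×σ/E)² = (1.960×20/1.4)²
n = 784.0000
Already a whole number: n = 784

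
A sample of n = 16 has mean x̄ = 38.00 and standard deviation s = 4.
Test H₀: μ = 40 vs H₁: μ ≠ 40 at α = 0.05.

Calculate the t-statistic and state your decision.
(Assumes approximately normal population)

Answer: t = -2.0000, fail to reject H₀

Derivation:
df = n - 1 = 15
SE = s/√n = 4/√16 = 1.0000
t = (x̄ - μ₀)/SE = (38.00 - 40)/1.0000 = -2.0000
Critical value: t_{0.025,15} = ±2.131
p-value ≈ 0.0639
Decision: fail to reject H₀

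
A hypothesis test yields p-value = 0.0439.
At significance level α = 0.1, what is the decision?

Compare p-value to α:
0.0439 < 0.1
Decision: reject H₀

Answer: reject H₀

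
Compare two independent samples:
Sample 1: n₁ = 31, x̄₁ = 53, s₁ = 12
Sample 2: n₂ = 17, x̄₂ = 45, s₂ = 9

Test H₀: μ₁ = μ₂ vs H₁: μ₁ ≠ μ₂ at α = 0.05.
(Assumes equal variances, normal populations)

Answer: t = 2.3991, reject H₀

Derivation:
Pooled variance: s²_p = [30×12² + 16×9²]/(46) = 122.0870
s_p = 11.0493
SE = s_p×√(1/n₁ + 1/n₂) = 11.0493×√(1/31 + 1/17) = 3.3346
t = (x̄₁ - x̄₂)/SE = (53 - 45)/3.3346 = 2.3991
df = 46, t-critical = ±2.013
Decision: reject H₀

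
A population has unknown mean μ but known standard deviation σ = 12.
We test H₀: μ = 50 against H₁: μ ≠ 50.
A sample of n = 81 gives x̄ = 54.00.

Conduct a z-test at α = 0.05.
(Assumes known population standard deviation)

Answer: z = 3.0001, reject H₀

Derivation:
Standard error: SE = σ/√n = 12/√81 = 1.3333
z-statistic: z = (x̄ - μ₀)/SE = (54.00 - 50)/1.3333 = 3.0001
Critical value: ±1.960
p-value = 0.0027
Decision: reject H₀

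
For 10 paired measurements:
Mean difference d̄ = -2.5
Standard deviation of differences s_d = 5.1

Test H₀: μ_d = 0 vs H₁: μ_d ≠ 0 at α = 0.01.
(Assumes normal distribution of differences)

Answer: t = -1.5501, fail to reject H₀

Derivation:
df = n - 1 = 9
SE = s_d/√n = 5.1/√10 = 1.6128
t = d̄/SE = -2.5/1.6128 = -1.5501
Critical value: t_{0.005,9} = ±3.250
p-value ≈ 0.1555
Decision: fail to reject H₀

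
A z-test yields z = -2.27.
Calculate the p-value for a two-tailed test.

For z = -2.27:
p = 2×P(Z > |-2.27|) = 2×(1 - Φ(2.27)) = 0.0232

Answer: p-value ≈ 0.0232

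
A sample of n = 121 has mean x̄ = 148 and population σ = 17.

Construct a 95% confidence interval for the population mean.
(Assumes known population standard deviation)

Confidence level: 95%, α = 0.05
z_0.025 = 1.960
SE = σ/√n = 17/√121 = 1.5455
Margin of error = 1.960 × 1.5455 = 3.0292
CI: x̄ ± margin = 148 ± 3.0292
CI: (144.9708, 151.0292)

Answer: (144.9708, 151.0292)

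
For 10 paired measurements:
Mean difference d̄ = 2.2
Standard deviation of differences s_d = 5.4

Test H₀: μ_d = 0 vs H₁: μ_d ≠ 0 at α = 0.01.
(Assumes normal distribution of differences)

df = n - 1 = 9
SE = s_d/√n = 5.4/√10 = 1.7076
t = d̄/SE = 2.2/1.7076 = 1.2884
Critical value: t_{0.005,9} = ±3.250
p-value ≈ 0.2297
Decision: fail to reject H₀

Answer: t = 1.2884, fail to reject H₀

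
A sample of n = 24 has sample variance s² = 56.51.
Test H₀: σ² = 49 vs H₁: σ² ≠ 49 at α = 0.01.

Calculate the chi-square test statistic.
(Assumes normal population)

df = n - 1 = 23
χ² = (n-1)s²/σ₀² = 23×56.51/49 = 26.5251
Critical values: χ²_{0.995,23} = 9.260, χ²_{0.005,23} = 44.181
Rejection region: χ² < 9.260 or χ² > 44.181
Decision: fail to reject H₀

Answer: χ² = 26.5251, fail to reject H₀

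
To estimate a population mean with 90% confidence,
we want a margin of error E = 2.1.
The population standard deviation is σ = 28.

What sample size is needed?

z_0.05 = 1.645
n = (z×σ/E)² = (1.645×28/2.1)²
n = 481.0711
Round up: n = 482

Answer: n = 482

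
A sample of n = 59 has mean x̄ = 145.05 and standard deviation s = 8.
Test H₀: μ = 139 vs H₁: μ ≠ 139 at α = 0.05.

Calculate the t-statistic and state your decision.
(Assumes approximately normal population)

df = n - 1 = 58
SE = s/√n = 8/√59 = 1.0415
t = (x̄ - μ₀)/SE = (145.05 - 139)/1.0415 = 5.8089
Critical value: t_{0.025,58} = ±2.002
p-value < 0.0001
Decision: reject H₀

Answer: t = 5.8089, reject H₀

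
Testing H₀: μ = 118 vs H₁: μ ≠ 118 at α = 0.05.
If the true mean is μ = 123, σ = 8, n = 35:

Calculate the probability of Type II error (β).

SE = σ/√n = 8/√35 = 1.3522
Critical values: μ₀ ± z_0.025×SE = 118 ± 1.960×1.3522
Acceptance region: (115.3497, 120.6503)
Under H₁ (μ = 123): z_high = (120.6503 - 123)/1.3522 = -1.7377, z_low = (115.3497 - 123)/1.3522 = -5.6577
β = P(not reject | H₁) = Φ(-1.7377) - Φ(-5.6577) ≈ 0.0411

Answer: β ≈ 0.0411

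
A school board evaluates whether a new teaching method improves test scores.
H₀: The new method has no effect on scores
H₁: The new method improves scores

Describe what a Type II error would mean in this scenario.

Type I error: rejecting H₀ when it is actually true (false positive).
Type II error: failing to reject H₀ when H₁ is actually true (false negative).

Answer: Failing to adopt an effective teaching method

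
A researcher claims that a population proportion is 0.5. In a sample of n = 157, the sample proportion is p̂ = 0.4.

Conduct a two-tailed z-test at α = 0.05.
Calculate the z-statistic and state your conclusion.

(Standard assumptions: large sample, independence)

Answer: z = -2.5060, reject H₀

Derivation:
H₀: p = 0.5, H₁: p ≠ 0.5
Standard error: SE = √(p₀(1-p₀)/n) = √(0.5×0.5/157) = 0.039904
z-statistic: z = (p̂ - p₀)/SE = (0.4 - 0.5)/0.039904 = -2.5060
Critical value: z_0.025 = ±1.960
p-value = 0.0122
Decision: reject H₀ at α = 0.05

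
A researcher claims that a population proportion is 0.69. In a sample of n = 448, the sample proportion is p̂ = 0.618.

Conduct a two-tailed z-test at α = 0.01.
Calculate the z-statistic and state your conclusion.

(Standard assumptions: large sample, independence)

Answer: z = -3.2950, reject H₀

Derivation:
H₀: p = 0.69, H₁: p ≠ 0.69
Standard error: SE = √(p₀(1-p₀)/n) = √(0.69×0.31/448) = 0.021851
z-statistic: z = (p̂ - p₀)/SE = (0.618 - 0.69)/0.021851 = -3.2950
Critical value: z_0.005 = ±2.576
p-value = 0.0010
Decision: reject H₀ at α = 0.01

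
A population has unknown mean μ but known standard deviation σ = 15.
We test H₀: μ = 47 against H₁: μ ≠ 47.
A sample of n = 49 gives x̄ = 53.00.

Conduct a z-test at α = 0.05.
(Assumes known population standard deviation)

Standard error: SE = σ/√n = 15/√49 = 2.1429
z-statistic: z = (x̄ - μ₀)/SE = (53.00 - 47)/2.1429 = 2.7999
Critical value: ±1.960
p-value = 0.0051
Decision: reject H₀

Answer: z = 2.7999, reject H₀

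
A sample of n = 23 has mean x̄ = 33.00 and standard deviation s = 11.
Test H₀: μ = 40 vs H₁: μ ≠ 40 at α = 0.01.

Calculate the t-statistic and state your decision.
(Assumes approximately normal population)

df = n - 1 = 22
SE = s/√n = 11/√23 = 2.2937
t = (x̄ - μ₀)/SE = (33.00 - 40)/2.2937 = -3.0518
Critical value: t_{0.005,22} = ±2.819
p-value ≈ 0.0058
Decision: reject H₀

Answer: t = -3.0518, reject H₀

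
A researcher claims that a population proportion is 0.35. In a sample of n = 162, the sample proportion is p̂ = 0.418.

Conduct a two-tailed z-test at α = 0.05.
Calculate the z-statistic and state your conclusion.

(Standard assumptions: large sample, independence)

H₀: p = 0.35, H₁: p ≠ 0.35
Standard error: SE = √(p₀(1-p₀)/n) = √(0.35×0.65/162) = 0.037474
z-statistic: z = (p̂ - p₀)/SE = (0.418 - 0.35)/0.037474 = 1.8146
Critical value: z_0.025 = ±1.960
p-value = 0.0696
Decision: fail to reject H₀ at α = 0.05

Answer: z = 1.8146, fail to reject H₀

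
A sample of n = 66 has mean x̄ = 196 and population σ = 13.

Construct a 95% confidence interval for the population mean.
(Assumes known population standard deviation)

Answer: (192.8636, 199.1364)

Derivation:
Confidence level: 95%, α = 0.05
z_0.025 = 1.960
SE = σ/√n = 13/√66 = 1.6002
Margin of error = 1.960 × 1.6002 = 3.1364
CI: x̄ ± margin = 196 ± 3.1364
CI: (192.8636, 199.1364)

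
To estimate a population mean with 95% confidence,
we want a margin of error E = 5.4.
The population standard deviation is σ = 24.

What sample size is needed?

z_0.025 = 1.960
n = (z×σ/E)² = (1.960×24/5.4)²
n = 75.8835
Round up: n = 76

Answer: n = 76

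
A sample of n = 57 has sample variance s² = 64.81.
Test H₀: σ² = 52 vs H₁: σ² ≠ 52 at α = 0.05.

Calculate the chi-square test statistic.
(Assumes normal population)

df = n - 1 = 56
χ² = (n-1)s²/σ₀² = 56×64.81/52 = 69.7954
Critical values: χ²_{0.975,56} = 37.212, χ²_{0.025,56} = 78.567
Rejection region: χ² < 37.212 or χ² > 78.567
Decision: fail to reject H₀

Answer: χ² = 69.7954, fail to reject H₀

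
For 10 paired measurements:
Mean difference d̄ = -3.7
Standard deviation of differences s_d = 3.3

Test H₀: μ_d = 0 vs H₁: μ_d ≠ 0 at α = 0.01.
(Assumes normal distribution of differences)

Answer: t = -3.5454, reject H₀

Derivation:
df = n - 1 = 9
SE = s_d/√n = 3.3/√10 = 1.0436
t = d̄/SE = -3.7/1.0436 = -3.5454
Critical value: t_{0.005,9} = ±3.250
p-value ≈ 0.0063
Decision: reject H₀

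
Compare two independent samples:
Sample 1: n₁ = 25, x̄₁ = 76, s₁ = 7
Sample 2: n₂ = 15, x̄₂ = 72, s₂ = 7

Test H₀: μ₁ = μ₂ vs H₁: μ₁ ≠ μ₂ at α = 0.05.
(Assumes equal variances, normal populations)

Answer: t = 1.7496, fail to reject H₀

Derivation:
Pooled variance: s²_p = [24×7² + 14×7²]/(38) = 49.0000
s_p = 7.0000
SE = s_p×√(1/n₁ + 1/n₂) = 7.0000×√(1/25 + 1/15) = 2.2862
t = (x̄₁ - x̄₂)/SE = (76 - 72)/2.2862 = 1.7496
df = 38, t-critical = ±2.024
Decision: fail to reject H₀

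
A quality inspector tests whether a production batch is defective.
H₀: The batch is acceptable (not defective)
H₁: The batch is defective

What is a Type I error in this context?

Type I error: rejecting H₀ when it is actually true (false positive).
Type II error: failing to reject H₀ when H₁ is actually true (false negative).

Answer: Rejecting an acceptable batch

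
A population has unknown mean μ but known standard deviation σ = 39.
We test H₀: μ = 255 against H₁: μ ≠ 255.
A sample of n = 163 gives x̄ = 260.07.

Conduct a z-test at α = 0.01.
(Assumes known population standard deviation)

Standard error: SE = σ/√n = 39/√163 = 3.0547
z-statistic: z = (x̄ - μ₀)/SE = (260.07 - 255)/3.0547 = 1.6597
Critical value: ±2.576
p-value = 0.0970
Decision: fail to reject H₀

Answer: z = 1.6597, fail to reject H₀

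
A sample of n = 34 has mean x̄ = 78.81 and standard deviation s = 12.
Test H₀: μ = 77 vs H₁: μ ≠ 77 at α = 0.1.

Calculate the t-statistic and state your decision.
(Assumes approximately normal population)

Answer: t = 0.8795, fail to reject H₀

Derivation:
df = n - 1 = 33
SE = s/√n = 12/√34 = 2.0580
t = (x̄ - μ₀)/SE = (78.81 - 77)/2.0580 = 0.8795
Critical value: t_{0.05,33} = ±1.692
p-value ≈ 0.3855
Decision: fail to reject H₀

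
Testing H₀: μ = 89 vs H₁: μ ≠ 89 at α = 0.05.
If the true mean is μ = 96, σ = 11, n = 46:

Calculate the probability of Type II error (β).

SE = σ/√n = 11/√46 = 1.6219
Critical values: μ₀ ± z_0.025×SE = 89 ± 1.960×1.6219
Acceptance region: (85.8211, 92.1789)
Under H₁ (μ = 96): z_high = (92.1789 - 96)/1.6219 = -2.3559, z_low = (85.8211 - 96)/1.6219 = -6.2759
β = P(not reject | H₁) = Φ(-2.3559) - Φ(-6.2759) ≈ 0.0092

Answer: β ≈ 0.0092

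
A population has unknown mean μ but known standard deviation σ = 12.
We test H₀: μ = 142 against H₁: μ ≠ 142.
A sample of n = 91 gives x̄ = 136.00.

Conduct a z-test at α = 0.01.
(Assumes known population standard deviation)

Standard error: SE = σ/√n = 12/√91 = 1.2579
z-statistic: z = (x̄ - μ₀)/SE = (136.00 - 142)/1.2579 = -4.7699
Critical value: ±2.576
p-value < 0.0001
Decision: reject H₀

Answer: z = -4.7699, reject H₀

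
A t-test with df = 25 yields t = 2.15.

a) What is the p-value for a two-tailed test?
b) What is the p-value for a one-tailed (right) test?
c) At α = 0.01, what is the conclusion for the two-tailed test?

Answer: a) 0.0414, b) 0.0207, c) fail to reject H₀

Derivation:
Using t-distribution with df = 25:
a) Two-tailed: p = 2×P(T > 2.15) = 0.0414
b) One-tailed: p = P(T > 2.15) = 0.0207
c) 0.0414 ≥ 0.01, fail to reject H₀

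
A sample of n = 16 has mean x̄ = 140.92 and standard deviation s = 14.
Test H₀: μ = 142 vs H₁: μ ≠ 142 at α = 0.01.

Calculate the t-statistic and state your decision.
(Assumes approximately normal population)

Answer: t = -0.3086, fail to reject H₀

Derivation:
df = n - 1 = 15
SE = s/√n = 14/√16 = 3.5000
t = (x̄ - μ₀)/SE = (140.92 - 142)/3.5000 = -0.3086
Critical value: t_{0.005,15} = ±2.947
p-value ≈ 0.7619
Decision: fail to reject H₀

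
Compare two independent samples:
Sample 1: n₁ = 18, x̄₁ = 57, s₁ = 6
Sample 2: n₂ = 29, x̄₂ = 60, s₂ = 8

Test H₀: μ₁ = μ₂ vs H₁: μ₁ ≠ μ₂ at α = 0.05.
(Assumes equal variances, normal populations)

Pooled variance: s²_p = [17×6² + 28×8²]/(45) = 53.4222
s_p = 7.3090
SE = s_p×√(1/n₁ + 1/n₂) = 7.3090×√(1/18 + 1/29) = 2.1932
t = (x̄₁ - x̄₂)/SE = (57 - 60)/2.1932 = -1.3679
df = 45, t-critical = ±2.014
Decision: fail to reject H₀

Answer: t = -1.3679, fail to reject H₀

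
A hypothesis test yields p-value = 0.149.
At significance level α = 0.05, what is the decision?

Compare p-value to α:
0.149 ≥ 0.05
Decision: fail to reject H₀

Answer: fail to reject H₀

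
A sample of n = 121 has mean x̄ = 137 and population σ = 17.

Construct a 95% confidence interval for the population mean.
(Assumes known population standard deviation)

Answer: (133.9708, 140.0292)

Derivation:
Confidence level: 95%, α = 0.05
z_0.025 = 1.960
SE = σ/√n = 17/√121 = 1.5455
Margin of error = 1.960 × 1.5455 = 3.0292
CI: x̄ ± margin = 137 ± 3.0292
CI: (133.9708, 140.0292)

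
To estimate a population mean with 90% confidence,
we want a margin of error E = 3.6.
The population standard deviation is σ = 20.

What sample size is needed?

z_0.05 = 1.645
n = (z×σ/E)² = (1.645×20/3.6)²
n = 83.5193
Round up: n = 84

Answer: n = 84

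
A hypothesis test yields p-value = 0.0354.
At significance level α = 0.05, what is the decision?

Compare p-value to α:
0.0354 < 0.05
Decision: reject H₀

Answer: reject H₀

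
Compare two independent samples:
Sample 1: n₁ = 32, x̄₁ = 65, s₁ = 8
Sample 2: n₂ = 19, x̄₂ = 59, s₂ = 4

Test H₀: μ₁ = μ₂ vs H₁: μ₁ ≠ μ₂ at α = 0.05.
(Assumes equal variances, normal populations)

Pooled variance: s²_p = [31×8² + 18×4²]/(49) = 46.3673
s_p = 6.8094
SE = s_p×√(1/n₁ + 1/n₂) = 6.8094×√(1/32 + 1/19) = 1.9722
t = (x̄₁ - x̄₂)/SE = (65 - 59)/1.9722 = 3.0423
df = 49, t-critical = ±2.010
Decision: reject H₀

Answer: t = 3.0423, reject H₀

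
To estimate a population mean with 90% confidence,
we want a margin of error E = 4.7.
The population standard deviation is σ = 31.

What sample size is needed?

Answer: n = 118

Derivation:
z_0.05 = 1.645
n = (z×σ/E)² = (1.645×31/4.7)²
n = 117.7225
Round up: n = 118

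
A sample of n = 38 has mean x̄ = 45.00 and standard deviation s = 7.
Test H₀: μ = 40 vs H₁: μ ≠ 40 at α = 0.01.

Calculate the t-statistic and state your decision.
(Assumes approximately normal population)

df = n - 1 = 37
SE = s/√n = 7/√38 = 1.1355
t = (x̄ - μ₀)/SE = (45.00 - 40)/1.1355 = 4.4033
Critical value: t_{0.005,37} = ±2.715
p-value ≈ 0.0001
Decision: reject H₀

Answer: t = 4.4033, reject H₀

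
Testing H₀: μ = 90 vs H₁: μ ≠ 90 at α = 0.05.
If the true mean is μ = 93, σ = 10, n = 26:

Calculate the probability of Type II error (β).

SE = σ/√n = 10/√26 = 1.9612
Critical values: μ₀ ± z_0.025×SE = 90 ± 1.960×1.9612
Acceptance region: (86.1560, 93.8440)
Under H₁ (μ = 93): z_high = (93.8440 - 93)/1.9612 = 0.4303, z_low = (86.1560 - 93)/1.9612 = -3.4897
β = P(not reject | H₁) = Φ(0.4303) - Φ(-3.4897) ≈ 0.6663

Answer: β ≈ 0.6663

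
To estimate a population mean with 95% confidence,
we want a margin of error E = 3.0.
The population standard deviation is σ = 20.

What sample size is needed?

Answer: n = 171

Derivation:
z_0.025 = 1.960
n = (z×σ/E)² = (1.960×20/3.0)²
n = 170.7378
Round up: n = 171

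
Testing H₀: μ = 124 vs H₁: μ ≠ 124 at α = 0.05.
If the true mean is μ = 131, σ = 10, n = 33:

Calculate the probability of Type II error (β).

SE = σ/√n = 10/√33 = 1.7408
Critical values: μ₀ ± z_0.025×SE = 124 ± 1.960×1.7408
Acceptance region: (120.5880, 127.4120)
Under H₁ (μ = 131): z_high = (127.4120 - 131)/1.7408 = -2.0611, z_low = (120.5880 - 131)/1.7408 = -5.9812
β = P(not reject | H₁) = Φ(-2.0611) - Φ(-5.9812) ≈ 0.0196

Answer: β ≈ 0.0196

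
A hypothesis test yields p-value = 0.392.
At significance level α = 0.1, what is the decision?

Compare p-value to α:
0.392 ≥ 0.1
Decision: fail to reject H₀

Answer: fail to reject H₀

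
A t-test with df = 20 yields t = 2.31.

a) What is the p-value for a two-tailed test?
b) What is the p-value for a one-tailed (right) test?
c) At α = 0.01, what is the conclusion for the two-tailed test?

Using t-distribution with df = 20:
a) Two-tailed: p = 2×P(T > 2.31) = 0.0317
b) One-tailed: p = P(T > 2.31) = 0.0158
c) 0.0317 ≥ 0.01, fail to reject H₀

Answer: a) 0.0317, b) 0.0158, c) fail to reject H₀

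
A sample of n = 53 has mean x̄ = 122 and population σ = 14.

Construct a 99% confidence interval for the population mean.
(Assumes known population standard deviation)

Answer: (117.0464, 126.9536)

Derivation:
Confidence level: 99%, α = 0.01
z_0.005 = 2.576
SE = σ/√n = 14/√53 = 1.9230
Margin of error = 2.576 × 1.9230 = 4.9536
CI: x̄ ± margin = 122 ± 4.9536
CI: (117.0464, 126.9536)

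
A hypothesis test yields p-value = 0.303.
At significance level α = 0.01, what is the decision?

Compare p-value to α:
0.303 ≥ 0.01
Decision: fail to reject H₀

Answer: fail to reject H₀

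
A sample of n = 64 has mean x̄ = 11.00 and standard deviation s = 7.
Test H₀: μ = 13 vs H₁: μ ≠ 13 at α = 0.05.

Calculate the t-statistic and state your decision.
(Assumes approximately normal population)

df = n - 1 = 63
SE = s/√n = 7/√64 = 0.8750
t = (x̄ - μ₀)/SE = (11.00 - 13)/0.8750 = -2.2857
Critical value: t_{0.025,63} = ±1.998
p-value ≈ 0.0256
Decision: reject H₀

Answer: t = -2.2857, reject H₀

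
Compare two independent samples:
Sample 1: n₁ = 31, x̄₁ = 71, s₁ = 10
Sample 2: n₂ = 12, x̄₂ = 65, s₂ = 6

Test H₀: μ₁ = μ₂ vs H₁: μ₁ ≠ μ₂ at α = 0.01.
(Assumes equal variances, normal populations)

Answer: t = 1.9390, fail to reject H₀

Derivation:
Pooled variance: s²_p = [30×10² + 11×6²]/(41) = 82.8293
s_p = 9.1011
SE = s_p×√(1/n₁ + 1/n₂) = 9.1011×√(1/31 + 1/12) = 3.0943
t = (x̄₁ - x̄₂)/SE = (71 - 65)/3.0943 = 1.9390
df = 41, t-critical = ±2.701
Decision: fail to reject H₀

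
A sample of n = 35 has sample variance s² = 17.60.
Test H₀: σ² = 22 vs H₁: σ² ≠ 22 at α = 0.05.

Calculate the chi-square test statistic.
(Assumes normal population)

Answer: χ² = 27.2000, fail to reject H₀

Derivation:
df = n - 1 = 34
χ² = (n-1)s²/σ₀² = 34×17.60/22 = 27.2000
Critical values: χ²_{0.975,34} = 19.806, χ²_{0.025,34} = 51.966
Rejection region: χ² < 19.806 or χ² > 51.966
Decision: fail to reject H₀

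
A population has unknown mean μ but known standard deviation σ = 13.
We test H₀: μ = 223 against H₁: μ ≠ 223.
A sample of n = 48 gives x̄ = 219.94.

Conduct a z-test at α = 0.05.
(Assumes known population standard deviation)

Answer: z = -1.6308, fail to reject H₀

Derivation:
Standard error: SE = σ/√n = 13/√48 = 1.8764
z-statistic: z = (x̄ - μ₀)/SE = (219.94 - 223)/1.8764 = -1.6308
Critical value: ±1.960
p-value = 0.1029
Decision: fail to reject H₀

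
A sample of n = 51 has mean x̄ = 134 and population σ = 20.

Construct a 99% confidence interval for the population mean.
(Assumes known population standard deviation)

Confidence level: 99%, α = 0.01
z_0.005 = 2.576
SE = σ/√n = 20/√51 = 2.8006
Margin of error = 2.576 × 2.8006 = 7.2143
CI: x̄ ± margin = 134 ± 7.2143
CI: (126.7857, 141.2143)

Answer: (126.7857, 141.2143)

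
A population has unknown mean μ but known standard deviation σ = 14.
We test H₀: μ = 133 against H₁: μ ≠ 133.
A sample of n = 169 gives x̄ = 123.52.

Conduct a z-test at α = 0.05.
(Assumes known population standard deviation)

Standard error: SE = σ/√n = 14/√169 = 1.0769
z-statistic: z = (x̄ - μ₀)/SE = (123.52 - 133)/1.0769 = -8.8030
Critical value: ±1.960
p-value < 0.0001
Decision: reject H₀

Answer: z = -8.8030, reject H₀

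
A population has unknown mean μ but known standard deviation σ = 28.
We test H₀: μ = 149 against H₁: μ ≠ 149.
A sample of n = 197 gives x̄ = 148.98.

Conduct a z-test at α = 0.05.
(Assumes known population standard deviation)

Standard error: SE = σ/√n = 28/√197 = 1.9949
z-statistic: z = (x̄ - μ₀)/SE = (148.98 - 149)/1.9949 = -0.0100
Critical value: ±1.960
p-value = 0.9920
Decision: fail to reject H₀

Answer: z = -0.0100, fail to reject H₀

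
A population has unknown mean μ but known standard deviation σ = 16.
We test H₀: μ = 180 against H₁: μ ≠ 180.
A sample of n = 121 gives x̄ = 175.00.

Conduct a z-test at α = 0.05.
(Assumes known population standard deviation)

Answer: z = -3.4376, reject H₀

Derivation:
Standard error: SE = σ/√n = 16/√121 = 1.4545
z-statistic: z = (x̄ - μ₀)/SE = (175.00 - 180)/1.4545 = -3.4376
Critical value: ±1.960
p-value = 0.0006
Decision: reject H₀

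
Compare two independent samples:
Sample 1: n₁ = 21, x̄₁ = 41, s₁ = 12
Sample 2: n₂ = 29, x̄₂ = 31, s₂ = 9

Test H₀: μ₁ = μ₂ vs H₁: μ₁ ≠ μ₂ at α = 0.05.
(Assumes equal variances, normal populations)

Pooled variance: s²_p = [20×12² + 28×9²]/(48) = 107.2500
s_p = 10.3562
SE = s_p×√(1/n₁ + 1/n₂) = 10.3562×√(1/21 + 1/29) = 2.9674
t = (x̄₁ - x̄₂)/SE = (41 - 31)/2.9674 = 3.3700
df = 48, t-critical = ±2.011
Decision: reject H₀

Answer: t = 3.3700, reject H₀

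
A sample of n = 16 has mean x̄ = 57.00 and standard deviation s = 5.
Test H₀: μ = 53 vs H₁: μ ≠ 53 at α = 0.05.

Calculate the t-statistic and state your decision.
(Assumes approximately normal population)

df = n - 1 = 15
SE = s/√n = 5/√16 = 1.2500
t = (x̄ - μ₀)/SE = (57.00 - 53)/1.2500 = 3.2000
Critical value: t_{0.025,15} = ±2.131
p-value ≈ 0.0060
Decision: reject H₀

Answer: t = 3.2000, reject H₀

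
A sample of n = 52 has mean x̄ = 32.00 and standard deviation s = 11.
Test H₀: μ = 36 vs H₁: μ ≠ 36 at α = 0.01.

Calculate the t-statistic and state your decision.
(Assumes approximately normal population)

df = n - 1 = 51
SE = s/√n = 11/√52 = 1.5254
t = (x̄ - μ₀)/SE = (32.00 - 36)/1.5254 = -2.6223
Critical value: t_{0.005,51} = ±2.676
p-value ≈ 0.0115
Decision: fail to reject H₀

Answer: t = -2.6223, fail to reject H₀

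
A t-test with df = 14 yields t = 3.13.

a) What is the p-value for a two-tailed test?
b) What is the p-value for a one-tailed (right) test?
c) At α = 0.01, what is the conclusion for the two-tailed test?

Using t-distribution with df = 14:
a) Two-tailed: p = 2×P(T > 3.13) = 0.0074
b) One-tailed: p = P(T > 3.13) = 0.0037
c) 0.0074 < 0.01, reject H₀

Answer: a) 0.0074, b) 0.0037, c) reject H₀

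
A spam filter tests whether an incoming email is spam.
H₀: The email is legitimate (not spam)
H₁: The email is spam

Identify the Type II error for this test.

Answer: Letting a spam email through to the inbox

Derivation:
Type I error (α): Rejecting H₀ when H₀ is true
Type II error (β): Failing to reject H₀ when H₁ is true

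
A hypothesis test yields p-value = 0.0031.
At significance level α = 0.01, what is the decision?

Compare p-value to α:
0.0031 < 0.01
Decision: reject H₀

Answer: reject H₀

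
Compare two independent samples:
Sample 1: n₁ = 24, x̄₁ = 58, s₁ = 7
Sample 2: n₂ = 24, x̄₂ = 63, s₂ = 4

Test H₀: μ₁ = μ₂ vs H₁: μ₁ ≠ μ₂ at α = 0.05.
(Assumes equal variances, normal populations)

Pooled variance: s²_p = [23×7² + 23×4²]/(46) = 32.5000
s_p = 5.7009
SE = s_p×√(1/n₁ + 1/n₂) = 5.7009×√(1/24 + 1/24) = 1.6457
t = (x̄₁ - x̄₂)/SE = (58 - 63)/1.6457 = -3.0382
df = 46, t-critical = ±2.013
Decision: reject H₀

Answer: t = -3.0382, reject H₀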